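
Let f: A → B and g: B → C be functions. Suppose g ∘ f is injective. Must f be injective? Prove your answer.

injective

Suppose f(x_1) = f(x_2). Applying g: (g ∘ f)(x_1) = (g ∘ f)(x_2). Since g ∘ f is injective, x_1 = x_2. Therefore f is injective.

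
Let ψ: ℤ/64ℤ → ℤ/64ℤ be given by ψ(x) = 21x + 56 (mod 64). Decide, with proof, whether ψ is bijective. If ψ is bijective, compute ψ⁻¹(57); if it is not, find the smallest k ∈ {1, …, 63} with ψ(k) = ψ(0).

61

By definition, ψ is injective when ψ(x_1) = ψ(x_2) forces x_1 = x_2.
Suppose ψ(x_1) = ψ(x_2) in ℤ/64ℤ. Then 21x_1 + 56 ≡ 21x_2 + 56 (mod 64), therefore 21(x_1 − x_2) ≡ 0 (mod 64).
Since gcd(21, 64) = 1, 21 is invertible modulo 64, so x_1 − x_2 ≡ 0 (mod 64), i.e. x_1 = x_2.
We now compute 21⁻¹ mod 64 explicitly. Euclid's algorithm: 64 = 3·21 + 1; back-substituting gives 1 = 61·21 − 20·64, so 21⁻¹ ≡ 61 (mod 64).
Then y ↦ 61(y − 56) is a two-sided inverse to ψ, so every y ∈ ℤ/64ℤ has a preimage.
Therefore ψ is bijective.
Since ψ is bijective, we find ψ⁻¹(57): we need 21x ≡ 57 − 56 ≡ 1 (mod 64). Using 21⁻¹ = 61: x ≡ 61·1 = 61, so x = 61.
Check: ψ(61) = 21·61 + 56 = 1337 = 20·64 + 57 ≡ 57 (mod 64).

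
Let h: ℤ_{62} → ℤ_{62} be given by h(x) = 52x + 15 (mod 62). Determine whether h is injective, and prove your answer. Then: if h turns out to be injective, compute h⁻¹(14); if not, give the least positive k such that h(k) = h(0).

We have gcd(52, 62) = 2 > 1. Taking u = 0 and v = 31: h(0) = 15 and h(31) = 52·31 + 15 = 1627 ≡ 15 (mod 62).
So h(0) = h(31) while 0 ≠ 31, hence h is not injective.
Since h is not injective, we find the least positive k with h(k) = h(0): this means 52k ≡ 0 (mod 62), i.e. 62 ∣ 52k. Since gcd(52, 62) = 2, dividing through by 2 this holds exactly when 31 ∣ 26k, and as gcd(26, 31) = 1, exactly when 31 ∣ k.
The smallest positive such k is 31.

31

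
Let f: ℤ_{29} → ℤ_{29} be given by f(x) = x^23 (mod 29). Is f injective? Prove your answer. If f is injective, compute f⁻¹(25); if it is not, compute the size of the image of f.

Since 29 is prime, the nonzero elements of ℤ_{29} form a cyclic group of order 28.
As gcd(23, 28) = 1, raising to the 23rd power is a bijection on this group: if u^23 ≡ v^23 then (uv^{−1})^23 = 1, and the only element of order dividing gcd(23, 28) = 1 is 1, so u = v.
With f(0) = 0 this makes f injective on all of ℤ_{29}, hence bijective (finite equal-size domain and codomain). In particular f is injective.
Since f is injective, we find the preimage of 25. The inverse of x ↦ x^23 on (ℤ_{29})^× is x ↦ x^11, because 23·11 = 253 = 9·28 + 1 ≡ 1 (mod 28) and x^{28} = 1 for x ≠ 0 (Fermat). So f⁻¹(25) = 25^11 mod 29.
Repeated squaring mod 29: 25^1 ≡ 25, 25^2 ≡ 25² = 625 ≡ 16, 25^4 ≡ 16² = 256 ≡ 24, 25^8 ≡ 24² = 576 ≡ 25. Since 11 = 8 + 2 + 1, 25^11 ≡ 25·16·25: 25·16 = 400 ≡ 23, then 23·25 = 575 ≡ 24. So 25^11 ≡ 24 (mod 29).
Hence f⁻¹(25) = 24.

24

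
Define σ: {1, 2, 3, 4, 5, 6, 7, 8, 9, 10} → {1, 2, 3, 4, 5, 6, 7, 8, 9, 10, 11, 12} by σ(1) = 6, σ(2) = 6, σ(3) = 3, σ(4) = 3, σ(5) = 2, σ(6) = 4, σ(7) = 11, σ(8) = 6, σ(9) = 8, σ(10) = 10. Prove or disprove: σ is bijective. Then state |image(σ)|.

7

σ(1) = 6 = σ(2) with 1 ≠ 2, so σ is not injective, hence not bijective.
The image of σ is {2, 3, 4, 6, 8, 10, 11}, which has 7 elements.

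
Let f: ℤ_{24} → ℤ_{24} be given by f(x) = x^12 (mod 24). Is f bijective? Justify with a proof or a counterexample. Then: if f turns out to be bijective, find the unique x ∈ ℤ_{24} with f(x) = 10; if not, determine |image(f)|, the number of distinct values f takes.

4

f(2): Repeated squaring mod 24: 2^1 ≡ 2, 2^2 ≡ 2² = 4, 2^4 ≡ 4² = 16, 2^8 ≡ 16² = 256 ≡ 16. Since 12 = 8 + 4, 2^12 ≡ 16·16: 16·16 = 256 ≡ 16. So 2^12 ≡ 16 (mod 24).
f(4): Repeated squaring mod 24: 4^1 ≡ 4, 4^2 ≡ 4² = 16, 4^4 ≡ 16² = 256 ≡ 16, 4^8 ≡ 16² = 256 ≡ 16. Since 12 = 8 + 4, 4^12 ≡ 16·16: 16·16 = 256 ≡ 16. So 4^12 ≡ 16 (mod 24).
So f(2) = f(4) = 16 while 2 ≠ 4, therefore f is not injective, hence not bijective.
Since f is not bijective, we determine |image(f)|. Computing x^12 mod 24 for each x (by repeated squaring, reducing mod 24 at every step), the values f(0), f(1), …, f(23) are: 0, 1, 16, 9, 16, 1, 0, 1, 16, 9, 16, 1, 0, 1, 16, 9, 16, 1, 0, 1, 16, 9, 16, 1.
The distinct values are {0, 1, 9, 16}; there are 4 of them.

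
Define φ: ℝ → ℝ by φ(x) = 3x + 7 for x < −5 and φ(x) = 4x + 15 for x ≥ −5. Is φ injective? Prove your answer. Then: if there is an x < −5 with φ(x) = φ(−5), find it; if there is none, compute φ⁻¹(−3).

Both pieces are strictly increasing (slopes 3 and 4), so each is injective on its own interval.
The left piece maps (−∞, −5) onto (−∞, −8); the right piece maps [−5, ∞) onto [−5, ∞).
These images are disjoint, so no value is attained by both pieces. Therefore φ is injective.
Because the two images are disjoint, no x < −5 has φ(x) = φ(−5), so we compute φ⁻¹(−3): −3 lies in [−5, ∞), so solve 4x + 15 = −3: x = (−3 − 15)/4 = −9/2.

-9/2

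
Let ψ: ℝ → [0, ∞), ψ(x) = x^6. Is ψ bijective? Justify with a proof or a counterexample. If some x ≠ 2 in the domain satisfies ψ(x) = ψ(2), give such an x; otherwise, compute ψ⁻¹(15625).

ψ(2) = 64 = (−2)^6 = ψ(−2) (since 6 is even), with 2 ≠ −2. So ψ is not injective, hence not bijective.
For the follow-up, such an x exists: taking x = −2 ∈ ℝ gives ψ(−2) = 64 = ψ(2) with −2 ≠ 2.

-2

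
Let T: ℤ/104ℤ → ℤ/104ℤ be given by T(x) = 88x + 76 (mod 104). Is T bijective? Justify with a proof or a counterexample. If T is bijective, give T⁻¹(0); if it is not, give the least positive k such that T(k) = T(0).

13

Recall that injectivity means: for all a, b in the domain, T(a) = T(b) implies a = b.
We have gcd(88, 104) = 8 > 1. Taking a = 0 and b = 13: T(0) = 76 and T(13) = 88·13 + 76 = 1220 ≡ 76 (mod 104).
So T(0) = T(13) while 0 ≠ 13, thus T is not injective, hence not bijective.
Since T is not bijective, we find the least positive k with T(k) = T(0): this means 88k ≡ 0 (mod 104), i.e. 104 ∣ 88k. Since gcd(88, 104) = 8, dividing through by 8 this holds exactly when 13 ∣ 11k, and as gcd(11, 13) = 1, exactly when 13 ∣ k.
The smallest positive such k is 13.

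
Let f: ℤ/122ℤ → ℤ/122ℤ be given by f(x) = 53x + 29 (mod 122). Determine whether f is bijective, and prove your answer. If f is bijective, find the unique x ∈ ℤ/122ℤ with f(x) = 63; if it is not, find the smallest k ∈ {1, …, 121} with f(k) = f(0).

Suppose f(s) = f(t) in ℤ/122ℤ. Then 53s + 29 ≡ 53t + 29 (mod 122), therefore 53(s − t) ≡ 0 (mod 122).
Since gcd(53, 122) = 1, 53 is invertible modulo 122, hence s − t ≡ 0 (mod 122), i.e. s = t.
We now compute 53⁻¹ mod 122 explicitly. Euclid's algorithm: 122 = 2·53 + 16, 53 = 3·16 + 5, 16 = 3·5 + 1; back-substituting gives 1 = 99·53 − 43·122, so 53⁻¹ ≡ 99 (mod 122).
Then y ↦ 99(y − 29) is a two-sided inverse to f, so every y ∈ ℤ/122ℤ has a preimage.
Thus f is bijective.
Since f is bijective, we find f⁻¹(63): we need 53x ≡ 63 − 29 ≡ 34 (mod 122). Using 53⁻¹ = 99: x ≡ 99·34 = 3366 = 27·122 + 72, so x = 72.
Check: f(72) = 53·72 + 29 = 3845 = 31·122 + 63 ≡ 63 (mod 122).

72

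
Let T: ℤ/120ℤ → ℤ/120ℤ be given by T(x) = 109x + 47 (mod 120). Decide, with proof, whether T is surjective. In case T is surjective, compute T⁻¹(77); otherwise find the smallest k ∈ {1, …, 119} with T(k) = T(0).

30

Since gcd(109, 120) = 1, 109 is invertible modulo 120. Euclid's algorithm: 120 = 1·109 + 11, 109 = 9·11 + 10, 11 = 1·10 + 1; back-substituting gives 1 = 109·109 − 99·120, so 109⁻¹ ≡ 109 (mod 120).
For any y ∈ ℤ/120ℤ, x = 109(y − 47) mod 120 satisfies T(x) = 109·109(y − 47) + 47 ≡ y (since 109·109 ≡ 1 mod 120). So every y has a preimage.
Thus T is surjective.
Since T is surjective, we find T⁻¹(77): we need 109x ≡ 77 − 47 ≡ 30 (mod 120). Using 109⁻¹ = 109: x ≡ 109·30 = 3270 = 27·120 + 30, so x = 30.
Check: T(30) = 109·30 + 47 = 3317 = 27·120 + 77 ≡ 77 (mod 120).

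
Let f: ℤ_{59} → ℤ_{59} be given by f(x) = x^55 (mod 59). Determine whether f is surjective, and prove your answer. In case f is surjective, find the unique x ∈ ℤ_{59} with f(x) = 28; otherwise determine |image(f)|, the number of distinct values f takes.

51

Since 59 is prime, the nonzero elements of ℤ_{59} form a cyclic group of order 58.
As gcd(55, 58) = 1, raising to the 55th power is a bijection on this group: if a^55 ≡ b^55 then (ab^{−1})^55 = 1, and the only element of order dividing gcd(55, 58) = 1 is 1, so a = b.
With f(0) = 0 this makes f injective on all of ℤ_{59}, hence bijective (finite equal-size domain and codomain). In particular f is surjective.
Since f is surjective, we find the preimage of 28. The inverse of x ↦ x^55 on (ℤ_{59})^× is x ↦ x^19, because 55·19 = 1045 = 18·58 + 1 ≡ 1 (mod 58) and x^{58} = 1 for x ≠ 0 (Fermat). So f⁻¹(28) = 28^19 mod 59.
Repeated squaring mod 59: 28^1 ≡ 28, 28^2 ≡ 28² = 784 ≡ 17, 28^4 ≡ 17² = 289 ≡ 53, 28^8 ≡ 53² = 2809 ≡ 36, 28^16 ≡ 36² = 1296 ≡ 57. Since 19 = 16 + 2 + 1, 28^19 ≡ 57·17·28: 57·17 = 969 ≡ 25, then 25·28 = 700 ≡ 51. So 28^19 ≡ 51 (mod 59).
Hence f⁻¹(28) = 51.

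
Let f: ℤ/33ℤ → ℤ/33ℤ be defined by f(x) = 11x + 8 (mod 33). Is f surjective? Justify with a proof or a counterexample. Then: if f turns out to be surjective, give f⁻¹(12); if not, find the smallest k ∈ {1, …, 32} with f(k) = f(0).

3

Recall that surjectivity means every element of the codomain has a preimage under f.
Since gcd(11, 33) = 11, we have 11x ≡ 0 (mod 11) for all x, so f(x) ≡ 8 (mod 11).
But 0 ≢ 8 (mod 11), so 0 ∈ ℤ/33ℤ has no preimage. Hence f is not surjective.
Since f is not surjective, we find the least positive k with f(k) = f(0): this means 11k ≡ 0 (mod 33), i.e. 33 ∣ 11k. Since gcd(11, 33) = 11, dividing through by 11 this holds exactly when 3 ∣ k.
The smallest positive such k is 3.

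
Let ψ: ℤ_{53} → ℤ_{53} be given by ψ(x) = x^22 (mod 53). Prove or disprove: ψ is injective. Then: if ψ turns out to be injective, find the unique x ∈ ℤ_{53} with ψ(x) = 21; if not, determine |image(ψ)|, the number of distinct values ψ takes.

27

ψ(26): Repeated squaring mod 53: 26^1 ≡ 26, 26^2 ≡ 26² = 676 ≡ 40, 26^4 ≡ 40² = 1600 ≡ 10, 26^8 ≡ 10² = 100 ≡ 47, 26^16 ≡ 47² = 2209 ≡ 36. Since 22 = 16 + 4 + 2, 26^22 ≡ 36·10·40: 36·10 = 360 ≡ 42, then 42·40 = 1680 ≡ 37. So 26^22 ≡ 37 (mod 53).
ψ(27): Repeated squaring mod 53: 27^1 ≡ 27, 27^2 ≡ 27² = 729 ≡ 40, 27^4 ≡ 40² = 1600 ≡ 10, 27^8 ≡ 10² = 100 ≡ 47, 27^16 ≡ 47² = 2209 ≡ 36. Since 22 = 16 + 4 + 2, 27^22 ≡ 36·10·40: 36·10 = 360 ≡ 42, then 42·40 = 1680 ≡ 37. So 27^22 ≡ 37 (mod 53).
So ψ(26) = ψ(27) = 37 while 26 ≠ 27, hence ψ is not injective.
Since ψ is not injective, we determine |image(ψ)|. Computing x^22 mod 53 for each x (by repeated squaring, reducing mod 53 at every step), the values ψ(0), ψ(1), …, ψ(52) are: 0, 1, 43, 17, 47, 29, 42, 10, 7, 24, 28, 49, 4, 44, 6, 16, 36, 15, 25, 9, 38, 11, 40, 52, 13, 46, 37, 37, 46, 13, 52, 40, 11, 38, 9, 25, 15, 36, 16, 6, 44, 4, 49, 28, 24, 7, 10, 42, 29, 47, 17, 43, 1.
The distinct values are {0, 1, 4, 6, 7, 9, 10, 11, 13, 15, 16, 17, 24, 25, 28, 29, 36, 37, 38, 40, 42, 43, 44, 46, 47, 49, 52}; there are 27 of them.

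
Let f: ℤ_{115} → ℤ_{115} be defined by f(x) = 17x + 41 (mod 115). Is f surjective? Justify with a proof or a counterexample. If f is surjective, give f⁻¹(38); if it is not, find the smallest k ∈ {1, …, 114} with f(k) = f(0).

Recall: f is surjective if every y in the codomain equals f(x) for some x in the domain.
Since gcd(17, 115) = 1, 17 is invertible modulo 115. Euclid's algorithm: 115 = 6·17 + 13, 17 = 1·13 + 4, 13 = 3·4 + 1; back-substituting gives 1 = 88·17 − 13·115, so 17⁻¹ ≡ 88 (mod 115).
Then y ↦ 88(y − 41) is a two-sided inverse to f, so every y ∈ ℤ_{115} has a preimage.
Thus f is surjective.
Since f is surjective, we find f⁻¹(38): we need 17x ≡ 38 − 41 ≡ 112 (mod 115). Using 17⁻¹ = 88: x ≡ 88·112 = 9856 = 85·115 + 81, so x = 81.
Check: f(81) = 17·81 + 41 = 1418 = 12·115 + 38 ≡ 38 (mod 115).

81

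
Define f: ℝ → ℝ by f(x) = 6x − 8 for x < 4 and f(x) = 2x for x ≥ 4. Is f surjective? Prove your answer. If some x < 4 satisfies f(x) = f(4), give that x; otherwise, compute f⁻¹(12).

8/3

Both pieces are strictly increasing (slopes 6 and 2), so each is injective on its own interval.
The left piece maps (−∞, 4) onto (−∞, 16); the right piece maps [4, ∞) onto [8, ∞).
The union (−∞, 16) ∪ [8, ∞) covers ℝ, so f is surjective.
For the follow-up: the images overlap, so an x < 4 with f(x) = f(4) exists. f(4) = 8; solving 6x − 8 = 8 for x < 4 gives x = (8 + 8)/6 = 8/3.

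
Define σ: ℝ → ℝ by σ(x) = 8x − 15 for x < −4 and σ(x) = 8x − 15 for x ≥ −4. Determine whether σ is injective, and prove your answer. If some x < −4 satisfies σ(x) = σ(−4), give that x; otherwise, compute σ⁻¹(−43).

-7/2

Both pieces are strictly increasing (slopes 8 and 8), so each is injective on its own interval.
The left piece maps (−∞, −4) onto (−∞, −47); the right piece maps [−4, ∞) onto [−47, ∞).
These images are disjoint, so no value is attained by both pieces. Hence σ is injective.
Because the two images are disjoint, no x < −4 has σ(x) = σ(−4), so we compute σ⁻¹(−43): −43 lies in [−47, ∞), so solve 8x − 15 = −43: x = (−43 + 15)/8 = −7/2.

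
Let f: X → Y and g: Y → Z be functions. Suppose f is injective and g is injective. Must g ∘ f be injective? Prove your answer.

injective

Suppose (g ∘ f)(x_1) = (g ∘ f)(x_2), i.e. g(f(x_1)) = g(f(x_2)).
Since g is injective, f(x_1) = f(x_2). Since f is injective, x_1 = x_2. So g ∘ f is injective.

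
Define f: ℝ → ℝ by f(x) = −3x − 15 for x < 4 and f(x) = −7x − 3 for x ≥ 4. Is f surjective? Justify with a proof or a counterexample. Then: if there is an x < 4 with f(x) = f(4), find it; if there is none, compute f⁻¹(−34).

Both pieces are strictly decreasing (slopes −3 and −7), so each is injective on its own interval.
The left piece maps (−∞, 4) onto (−27, ∞); the right piece maps [4, ∞) onto (−∞, −31].
The union (−27, ∞) ∪ (−∞, −31] omits the interval between −27 and −31; in particular −27 has no preimage. So f is not surjective.
Because the two images are disjoint, no x < 4 has f(x) = f(4), so we compute f⁻¹(−34): −34 lies in (−∞, −31], so solve −7x − 3 = −34: x = (−34 + 3)/(−7) = 31/7.

31/7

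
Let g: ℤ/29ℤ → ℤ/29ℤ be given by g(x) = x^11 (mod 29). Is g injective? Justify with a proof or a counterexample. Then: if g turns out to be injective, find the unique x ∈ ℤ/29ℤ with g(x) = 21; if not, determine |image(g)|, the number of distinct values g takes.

Since 29 is prime, the nonzero elements of ℤ/29ℤ form a cyclic group of order 28.
As gcd(11, 28) = 1, raising to the 11th power is a bijection on this group: if a^11 ≡ b^11 then (ab^{−1})^11 = 1, and the only element of order dividing gcd(11, 28) = 1 is 1, so a = b.
With g(0) = 0 this makes g injective on all of ℤ/29ℤ, hence bijective (finite equal-size domain and codomain). In particular g is injective.
Since g is injective, we find the preimage of 21. The inverse of x ↦ x^11 on (ℤ/29ℤ)^× is x ↦ x^23, because 11·23 = 253 = 9·28 + 1 ≡ 1 (mod 28) and x^{28} = 1 for x ≠ 0 (Fermat). So g⁻¹(21) = 21^23 mod 29.
Repeated squaring mod 29: 21^1 ≡ 21, 21^2 ≡ 21² = 441 ≡ 6, 21^4 ≡ 6² = 36 ≡ 7, 21^8 ≡ 7² = 49 ≡ 20, 21^16 ≡ 20² = 400 ≡ 23. Since 23 = 16 + 4 + 2 + 1, 21^23 ≡ 23·7·6·21: 23·7 = 161 ≡ 16, then 16·6 = 96 ≡ 9, then 9·21 = 189 ≡ 15. So 21^23 ≡ 15 (mod 29).
Hence g⁻¹(21) = 15.

15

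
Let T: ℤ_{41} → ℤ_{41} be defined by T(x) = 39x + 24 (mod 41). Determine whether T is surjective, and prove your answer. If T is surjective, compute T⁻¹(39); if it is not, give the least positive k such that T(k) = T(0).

13

Since gcd(39, 41) = 1, 39 is invertible modulo 41. Euclid's algorithm: 41 = 1·39 + 2, 39 = 19·2 + 1; back-substituting gives 1 = 20·39 − 19·41, so 39⁻¹ ≡ 20 (mod 41).
For any y ∈ ℤ_{41}, x = 20(y − 24) mod 41 satisfies T(x) = 39·20(y − 24) + 24 ≡ y (since 39·20 ≡ 1 mod 41). So every y has a preimage.
Thus T is surjective.
Since T is surjective, we compute T⁻¹(39): solve 39x + 24 ≡ 39 (mod 41), i.e. 39x ≡ 15 (mod 41).
Multiplying by 39⁻¹ = 20 gives x ≡ 20·15 = 300 = 7·41 + 13 ≡ 13 (mod 41).
Check: T(13) = 39·13 + 24 = 531 = 12·41 + 39 ≡ 39 (mod 41).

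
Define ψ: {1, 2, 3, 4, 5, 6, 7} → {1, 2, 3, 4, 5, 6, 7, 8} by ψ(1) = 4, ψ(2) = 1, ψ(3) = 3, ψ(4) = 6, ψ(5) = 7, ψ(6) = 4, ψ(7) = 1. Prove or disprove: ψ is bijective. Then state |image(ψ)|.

ψ(1) = 4 = ψ(6) with 1 ≠ 6, so ψ is not injective, hence not bijective.
The image of ψ is {1, 3, 4, 6, 7}, which has 5 elements.

5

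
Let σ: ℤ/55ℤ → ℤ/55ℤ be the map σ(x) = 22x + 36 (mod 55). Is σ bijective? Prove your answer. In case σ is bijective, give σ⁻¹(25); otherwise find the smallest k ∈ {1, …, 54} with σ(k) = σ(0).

We have gcd(22, 55) = 11 > 1. Taking u = 0 and v = 5: σ(0) = 36 and σ(5) = 22·5 + 36 = 146 ≡ 36 (mod 55).
So σ(0) = σ(5) while 0 ≠ 5, thus σ is not injective, hence not bijective.
Since σ is not bijective, we find the least positive k with σ(k) = σ(0): this means 22k ≡ 0 (mod 55), i.e. 55 ∣ 22k. Since gcd(22, 55) = 11, dividing through by 11 this holds exactly when 5 ∣ 2k, and as gcd(2, 5) = 1, exactly when 5 ∣ k.
The smallest positive such k is 5.

5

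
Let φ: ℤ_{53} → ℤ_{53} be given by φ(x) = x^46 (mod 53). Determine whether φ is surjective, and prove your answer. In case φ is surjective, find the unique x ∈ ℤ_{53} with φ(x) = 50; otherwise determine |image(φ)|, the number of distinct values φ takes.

φ(26): Repeated squaring mod 53: 26^1 ≡ 26, 26^2 ≡ 26² = 676 ≡ 40, 26^4 ≡ 40² = 1600 ≡ 10, 26^8 ≡ 10² = 100 ≡ 47, 26^16 ≡ 47² = 2209 ≡ 36, 26^32 ≡ 36² = 1296 ≡ 24. Since 46 = 32 + 8 + 4 + 2, 26^46 ≡ 24·47·10·40: 24·47 = 1128 ≡ 15, then 15·10 = 150 ≡ 44, then 44·40 = 1760 ≡ 11. So 26^46 ≡ 11 (mod 53).
φ(27): Repeated squaring mod 53: 27^1 ≡ 27, 27^2 ≡ 27² = 729 ≡ 40, 27^4 ≡ 40² = 1600 ≡ 10, 27^8 ≡ 10² = 100 ≡ 47, 27^16 ≡ 47² = 2209 ≡ 36, 27^32 ≡ 36² = 1296 ≡ 24. Since 46 = 32 + 8 + 4 + 2, 27^46 ≡ 24·47·10·40: 24·47 = 1128 ≡ 15, then 15·10 = 150 ≡ 44, then 44·40 = 1760 ≡ 11. So 27^46 ≡ 11 (mod 53).
So φ(26) = φ(27) = 11 while 26 ≠ 27, thus φ is not injective.
A non-injective map from the 53-element set ℤ_{53} to itself takes at most 52 distinct values, so it cannot be surjective. Thus φ is not surjective.
Since φ is not surjective, we determine |image(φ)|. Computing x^46 mod 53 for each x (by repeated squaring, reducing mod 53 at every step), the values φ(0), φ(1), …, φ(52) are: 0, 1, 29, 4, 46, 37, 10, 24, 9, 16, 13, 28, 25, 15, 7, 42, 49, 47, 40, 38, 6, 43, 17, 52, 36, 44, 11, 11, 44, 36, 52, 17, 43, 6, 38, 40, 47, 49, 42, 7, 15, 25, 28, 13, 16, 9, 24, 10, 37, 46, 4, 29, 1.
The distinct values are {0, 1, 4, 6, 7, 9, 10, 11, 13, 15, 16, 17, 24, 25, 28, 29, 36, 37, 38, 40, 42, 43, 44, 46, 47, 49, 52}; there are 27 of them.

27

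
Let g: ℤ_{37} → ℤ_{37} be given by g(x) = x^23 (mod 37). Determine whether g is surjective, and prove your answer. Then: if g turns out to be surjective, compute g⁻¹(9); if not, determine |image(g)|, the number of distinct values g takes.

Since 37 is prime, the nonzero elements of ℤ_{37} form a cyclic group of order 36.
As gcd(23, 36) = 1, raising to the 23rd power is a bijection on this group: if a^23 ≡ b^23 then (ab^{−1})^23 = 1, and the only element of order dividing gcd(23, 36) = 1 is 1, so a = b.
With g(0) = 0 this makes g injective on all of ℤ_{37}, hence bijective (finite equal-size domain and codomain). In particular g is surjective.
Since g is surjective, we find the preimage of 9. The inverse of x ↦ x^23 on (ℤ_{37})^× is x ↦ x^11, because 23·11 = 253 = 7·36 + 1 ≡ 1 (mod 36) and x^{36} = 1 for x ≠ 0 (Fermat). So g⁻¹(9) = 9^11 mod 37.
Repeated squaring mod 37: 9^1 ≡ 9, 9^2 ≡ 9² = 81 ≡ 7, 9^4 ≡ 7² = 49 ≡ 12, 9^8 ≡ 12² = 144 ≡ 33. Since 11 = 8 + 2 + 1, 9^11 ≡ 33·7·9: 33·7 = 231 ≡ 9, then 9·9 = 81 ≡ 7. So 9^11 ≡ 7 (mod 37).
Hence g⁻¹(9) = 7.

7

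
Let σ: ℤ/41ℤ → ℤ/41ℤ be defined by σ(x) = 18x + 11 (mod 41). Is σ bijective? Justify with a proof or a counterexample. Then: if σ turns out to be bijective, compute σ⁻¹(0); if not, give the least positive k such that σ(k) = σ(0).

29

Suppose σ(s) = σ(t) in ℤ/41ℤ. Then 18s + 11 ≡ 18t + 11 (mod 41), so 18(s − t) ≡ 0 (mod 41).
Since gcd(18, 41) = 1, 18 is invertible modulo 41, therefore s − t ≡ 0 (mod 41), i.e. s = t.
We now compute 18⁻¹ mod 41 explicitly. Euclid's algorithm: 41 = 2·18 + 5, 18 = 3·5 + 3, 5 = 1·3 + 2, 3 = 1·2 + 1; back-substituting gives 1 = 16·18 − 7·41, so 18⁻¹ ≡ 16 (mod 41).
For any y ∈ ℤ/41ℤ, x = 16(y − 11) mod 41 satisfies σ(x) = 18·16(y − 11) + 11 ≡ y (since 18·16 ≡ 1 mod 41). So every y has a preimage.
Hence σ is bijective.
Since σ is bijective, we find σ⁻¹(0): we need 18x ≡ 0 − 11 ≡ 30 (mod 41). Using 18⁻¹ = 16: x ≡ 16·30 = 480 = 11·41 + 29, so x = 29.
Check: σ(29) = 18·29 + 11 = 533 = 13·41 + 0 ≡ 0 (mod 41).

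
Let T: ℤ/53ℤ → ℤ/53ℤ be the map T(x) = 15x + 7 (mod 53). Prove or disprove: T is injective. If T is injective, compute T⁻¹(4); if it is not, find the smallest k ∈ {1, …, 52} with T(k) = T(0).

Suppose T(u) = T(v) in ℤ/53ℤ. Then 15u + 7 ≡ 15v + 7 (mod 53), thus 15(u − v) ≡ 0 (mod 53).
Since gcd(15, 53) = 1, 15 is invertible modulo 53, hence u − v ≡ 0 (mod 53), i.e. u = v.
Therefore T is injective.
We now compute 15⁻¹ mod 53 explicitly. Euclid's algorithm: 53 = 3·15 + 8, 15 = 1·8 + 7, 8 = 1·7 + 1; back-substituting gives 1 = 46·15 − 13·53, so 15⁻¹ ≡ 46 (mod 53).
Since T is injective, we compute T⁻¹(4): solve 15x + 7 ≡ 4 (mod 53), i.e. 15x ≡ 50 (mod 53).
Multiplying by 15⁻¹ = 46 gives x ≡ 46·50 = 2300 = 43·53 + 21 ≡ 21 (mod 53).
Check: T(21) = 15·21 + 7 = 322 = 6·53 + 4 ≡ 4 (mod 53).

21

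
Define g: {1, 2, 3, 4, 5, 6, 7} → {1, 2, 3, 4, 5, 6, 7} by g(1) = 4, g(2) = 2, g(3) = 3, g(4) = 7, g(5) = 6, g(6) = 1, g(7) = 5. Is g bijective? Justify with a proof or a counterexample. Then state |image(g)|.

7

The values 4, 2, 3, 7, 6, 1, 5 are a permutation of {1, 2, 3, 4, 5, 6, 7}: each element appears exactly once.
So g is injective and surjective, hence bijective.
The image of g is {1, 2, 3, 4, 5, 6, 7}, which has 7 elements.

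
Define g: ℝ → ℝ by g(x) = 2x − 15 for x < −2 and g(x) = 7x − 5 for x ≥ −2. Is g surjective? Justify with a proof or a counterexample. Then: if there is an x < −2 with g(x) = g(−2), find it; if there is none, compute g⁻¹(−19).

-2

Both pieces are strictly increasing (slopes 2 and 7), so each is injective on its own interval.
The left piece maps (−∞, −2) onto (−∞, −19); the right piece maps [−2, ∞) onto [−19, ∞).
These images together cover ℝ, so g is surjective.
Because the two images are disjoint, no x < −2 has g(x) = g(−2), so we compute g⁻¹(−19): −19 lies in [−19, ∞), so solve 7x − 5 = −19: x = (−19 + 5)/7 = −2.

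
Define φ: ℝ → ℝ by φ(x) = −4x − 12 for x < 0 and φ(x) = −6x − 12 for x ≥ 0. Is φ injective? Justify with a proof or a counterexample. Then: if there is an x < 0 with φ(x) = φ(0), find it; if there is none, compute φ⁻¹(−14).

1/3

Both pieces are strictly decreasing (slopes −4 and −6), so each is injective on its own interval.
The left piece maps (−∞, 0) onto (−12, ∞); the right piece maps [0, ∞) onto (−∞, −12].
These images are disjoint, so no value is attained by both pieces. Therefore φ is injective.
Because the two images are disjoint, no x < 0 has φ(x) = φ(0), so we compute φ⁻¹(−14): −14 lies in (−∞, −12], so solve −6x − 12 = −14: x = (−14 + 12)/(−6) = 1/3.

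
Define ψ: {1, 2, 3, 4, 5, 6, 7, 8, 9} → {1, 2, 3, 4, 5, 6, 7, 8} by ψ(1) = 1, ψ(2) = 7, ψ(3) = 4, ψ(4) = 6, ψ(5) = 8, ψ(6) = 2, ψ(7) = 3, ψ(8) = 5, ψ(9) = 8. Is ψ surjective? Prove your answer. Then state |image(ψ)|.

Every element of the codomain has a preimage: 1 = ψ(1), 2 = ψ(6), 3 = ψ(7), 4 = ψ(3), 5 = ψ(8), 6 = ψ(4), 7 = ψ(2), 8 = ψ(5).
Hence ψ is surjective.
The image of ψ is {1, 2, 3, 4, 5, 6, 7, 8}, which has 8 elements.

8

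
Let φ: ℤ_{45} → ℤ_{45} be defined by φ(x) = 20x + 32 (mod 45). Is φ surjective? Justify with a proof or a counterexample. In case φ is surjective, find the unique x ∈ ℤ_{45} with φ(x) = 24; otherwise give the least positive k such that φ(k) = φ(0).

Since gcd(20, 45) = 5, we have 20x ≡ 0 (mod 5) for all x, so φ(x) ≡ 2 (mod 5).
But 0 ≢ 2 (mod 5), so 0 ∈ ℤ_{45} has no preimage. Therefore φ is not surjective.
Since φ is not surjective, we find the least positive k with φ(k) = φ(0): this means 20k ≡ 0 (mod 45), i.e. 45 ∣ 20k. Since gcd(20, 45) = 5, dividing through by 5 this holds exactly when 9 ∣ 4k, and as gcd(4, 9) = 1, exactly when 9 ∣ k.
The smallest positive such k is 9.

9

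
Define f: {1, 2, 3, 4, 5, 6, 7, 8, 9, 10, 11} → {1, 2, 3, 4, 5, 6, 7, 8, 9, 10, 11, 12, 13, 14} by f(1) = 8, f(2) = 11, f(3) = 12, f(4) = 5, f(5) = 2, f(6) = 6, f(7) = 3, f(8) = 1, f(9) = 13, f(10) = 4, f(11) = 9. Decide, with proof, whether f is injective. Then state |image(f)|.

11

The values f(1), …, f(11) are 8, 11, 12, 5, 2, 6, 3, 1, 13, 4, 9 — all distinct.
So f(u) = f(v) only when u = v, and f is injective.
The image of f is {1, 2, 3, 4, 5, 6, 8, 9, 11, 12, 13}, which has 11 elements.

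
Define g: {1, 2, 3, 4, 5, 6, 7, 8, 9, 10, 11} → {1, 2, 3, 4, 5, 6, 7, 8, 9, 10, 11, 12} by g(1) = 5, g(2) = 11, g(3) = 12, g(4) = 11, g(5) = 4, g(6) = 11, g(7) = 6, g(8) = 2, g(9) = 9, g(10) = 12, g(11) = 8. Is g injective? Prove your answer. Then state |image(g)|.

g(2) = 11 = g(4) with 2 ≠ 4, so g is not injective.
The image of g is {2, 4, 5, 6, 8, 9, 11, 12}, which has 8 elements.

8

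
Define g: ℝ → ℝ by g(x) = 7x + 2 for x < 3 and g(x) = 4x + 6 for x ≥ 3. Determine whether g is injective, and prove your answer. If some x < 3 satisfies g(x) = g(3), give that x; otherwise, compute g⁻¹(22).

16/7

Both pieces are strictly increasing (slopes 7 and 4), so each is injective on its own interval.
The left piece maps (−∞, 3) onto (−∞, 23); the right piece maps [3, ∞) onto [18, ∞).
These images overlap. In particular g(3) = 18 (right piece), and solving 7x + 2 = 18 on the left piece gives x = 16/7 < 3.
So g(16/7) = g(3) with 16/7 ≠ 3, and g is not injective. This x = 16/7 is the requested value below 3.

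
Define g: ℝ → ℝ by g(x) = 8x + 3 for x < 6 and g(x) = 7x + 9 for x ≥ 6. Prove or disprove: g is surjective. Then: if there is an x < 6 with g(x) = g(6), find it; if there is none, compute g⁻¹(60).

Both pieces are strictly increasing (slopes 8 and 7), so each is injective on its own interval.
The left piece maps (−∞, 6) onto (−∞, 51); the right piece maps [6, ∞) onto [51, ∞).
These images together cover ℝ, so g is surjective.
Because the two images are disjoint, no x < 6 has g(x) = g(6), so we compute g⁻¹(60): 60 lies in [51, ∞), so solve 7x + 9 = 60: x = (60 − 9)/7 = 51/7.

51/7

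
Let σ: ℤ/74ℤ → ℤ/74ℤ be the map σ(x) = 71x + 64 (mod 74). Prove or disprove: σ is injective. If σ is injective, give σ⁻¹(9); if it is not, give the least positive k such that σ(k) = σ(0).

If σ(s) = σ(t), then 71s ≡ 71t (mod 74). Because gcd(71, 74) = 1, we may cancel 71 to get s ≡ t (mod 74).
Therefore σ is injective.
We now compute 71⁻¹ mod 74 explicitly. Euclid's algorithm: 74 = 1·71 + 3, 71 = 23·3 + 2, 3 = 1·2 + 1; back-substituting gives 1 = 49·71 − 47·74, so 71⁻¹ ≡ 49 (mod 74).
Since σ is injective, we compute σ⁻¹(9): solve 71x + 64 ≡ 9 (mod 74), i.e. 71x ≡ 19 (mod 74).
Multiplying by 71⁻¹ = 49 gives x ≡ 49·19 = 931 = 12·74 + 43 ≡ 43 (mod 74).
Check: σ(43) = 71·43 + 64 = 3117 = 42·74 + 9 ≡ 9 (mod 74).

43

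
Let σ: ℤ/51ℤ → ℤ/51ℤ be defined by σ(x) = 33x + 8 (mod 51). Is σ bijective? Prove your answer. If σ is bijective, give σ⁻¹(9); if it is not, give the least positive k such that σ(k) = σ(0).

We have gcd(33, 51) = 3 > 1. Taking a = 0 and b = 17: σ(0) = 8 and σ(17) = 33·17 + 8 = 569 ≡ 8 (mod 51).
So σ(0) = σ(17) while 0 ≠ 17, therefore σ is not injective, hence not bijective.
Since σ is not bijective, we find the least positive k with σ(k) = σ(0): this means 33k ≡ 0 (mod 51), i.e. 51 ∣ 33k. Since gcd(33, 51) = 3, dividing through by 3 this holds exactly when 17 ∣ 11k, and as gcd(11, 17) = 1, exactly when 17 ∣ k.
The smallest positive such k is 17.

17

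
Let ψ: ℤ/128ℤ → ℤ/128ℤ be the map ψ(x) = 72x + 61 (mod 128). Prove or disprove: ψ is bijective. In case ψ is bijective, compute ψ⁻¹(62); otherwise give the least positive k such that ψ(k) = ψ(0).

We have gcd(72, 128) = 8 > 1. Taking x_1 = 0 and x_2 = 16: ψ(0) = 61 and ψ(16) = 72·16 + 61 = 1213 ≡ 61 (mod 128).
So ψ(0) = ψ(16) while 0 ≠ 16, thus ψ is not injective, hence not bijective.
Since ψ is not bijective, we find the least positive k with ψ(k) = ψ(0): this means 72k ≡ 0 (mod 128), i.e. 128 ∣ 72k. Since gcd(72, 128) = 8, dividing through by 8 this holds exactly when 16 ∣ 9k, and as gcd(9, 16) = 1, exactly when 16 ∣ k.
The smallest positive such k is 16.

16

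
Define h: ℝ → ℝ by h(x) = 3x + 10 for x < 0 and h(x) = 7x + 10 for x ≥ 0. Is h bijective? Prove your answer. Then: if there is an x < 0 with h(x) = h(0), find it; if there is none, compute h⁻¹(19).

Both pieces are strictly increasing (slopes 3 and 7), so each is injective on its own interval.
The left piece maps (−∞, 0) onto (−∞, 10); the right piece maps [0, ∞) onto [10, ∞).
Since 10 = 10, the images partition ℝ: h is injective and surjective, hence bijective.
Because the two images are disjoint, no x < 0 has h(x) = h(0), so we compute h⁻¹(19): 19 lies in [10, ∞), so solve 7x + 10 = 19: x = (19 − 10)/7 = 9/7.

9/7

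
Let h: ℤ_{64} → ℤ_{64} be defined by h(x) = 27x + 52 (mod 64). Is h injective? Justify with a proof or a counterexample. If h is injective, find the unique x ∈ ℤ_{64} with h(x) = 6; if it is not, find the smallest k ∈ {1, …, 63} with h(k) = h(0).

22

Recall that h is injective if h(a) = h(b) implies a = b.
If h(a) = h(b), then 27a ≡ 27b (mod 64). Because gcd(27, 64) = 1, we may cancel 27 to get a ≡ b (mod 64).
So h is injective.
We now compute 27⁻¹ mod 64 explicitly. Euclid's algorithm: 64 = 2·27 + 10, 27 = 2·10 + 7, 10 = 1·7 + 3, 7 = 2·3 + 1; back-substituting gives 1 = 19·27 − 8·64, so 27⁻¹ ≡ 19 (mod 64).
Since h is injective, we find h⁻¹(6): we need 27x ≡ 6 − 52 ≡ 18 (mod 64). Using 27⁻¹ = 19: x ≡ 19·18 = 342 = 5·64 + 22, so x = 22.
Check: h(22) = 27·22 + 52 = 646 = 10·64 + 6 ≡ 6 (mod 64).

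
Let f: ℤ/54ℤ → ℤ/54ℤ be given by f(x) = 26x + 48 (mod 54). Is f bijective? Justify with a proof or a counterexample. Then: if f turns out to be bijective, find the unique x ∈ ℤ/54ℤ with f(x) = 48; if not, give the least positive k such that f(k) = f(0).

27

We have gcd(26, 54) = 2 > 1. Taking s = 0 and t = 27: f(0) = 48 and f(27) = 26·27 + 48 = 750 ≡ 48 (mod 54).
So f(0) = f(27) while 0 ≠ 27, hence f is not injective, hence not bijective.
Since f is not bijective, we find the least positive k with f(k) = f(0): this means 26k ≡ 0 (mod 54), i.e. 54 ∣ 26k. Since gcd(26, 54) = 2, dividing through by 2 this holds exactly when 27 ∣ 13k, and as gcd(13, 27) = 1, exactly when 27 ∣ k.
The smallest positive such k is 27.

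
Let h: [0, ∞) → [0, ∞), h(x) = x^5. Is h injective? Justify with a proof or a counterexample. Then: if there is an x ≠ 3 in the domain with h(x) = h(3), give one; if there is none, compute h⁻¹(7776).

On [0, ∞), x ↦ x^5 is strictly increasing, so h(a) = h(b) forces a = b. Therefore h is injective.
Since x ↦ x^5 is strictly increasing on [0, ∞), it is injective there, so no x ≠ 3 in the domain has h(x) = h(3). We therefore compute h⁻¹(7776) = 7776^{1/5} = 6 (indeed 6^5 = 7776).

6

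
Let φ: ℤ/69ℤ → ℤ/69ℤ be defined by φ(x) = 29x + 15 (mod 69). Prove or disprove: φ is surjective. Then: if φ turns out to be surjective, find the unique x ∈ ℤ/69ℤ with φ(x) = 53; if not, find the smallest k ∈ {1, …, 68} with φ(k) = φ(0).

37

Recall that φ is surjective if every y in the codomain equals φ(x) for some x in the domain.
Since gcd(29, 69) = 1, 29 is invertible modulo 69. Euclid's algorithm: 69 = 2·29 + 11, 29 = 2·11 + 7, 11 = 1·7 + 4, 7 = 1·4 + 3, 4 = 1·3 + 1; back-substituting gives 1 = 50·29 − 21·69, so 29⁻¹ ≡ 50 (mod 69).
For any y ∈ ℤ/69ℤ, x = 50(y − 15) mod 69 satisfies φ(x) = 29·50(y − 15) + 15 ≡ y (since 29·50 ≡ 1 mod 69). So every y has a preimage.
Therefore φ is surjective.
Since φ is surjective, we find φ⁻¹(53): we need 29x ≡ 53 − 15 ≡ 38 (mod 69). Using 29⁻¹ = 50: x ≡ 50·38 = 1900 = 27·69 + 37, so x = 37.
Check: φ(37) = 29·37 + 15 = 1088 = 15·69 + 53 ≡ 53 (mod 69).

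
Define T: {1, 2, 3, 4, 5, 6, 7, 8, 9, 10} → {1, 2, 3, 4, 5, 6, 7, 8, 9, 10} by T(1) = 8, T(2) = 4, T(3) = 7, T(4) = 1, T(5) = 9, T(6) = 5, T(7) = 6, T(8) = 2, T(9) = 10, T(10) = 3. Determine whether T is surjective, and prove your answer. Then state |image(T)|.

10

Every element of the codomain has a preimage: 1 = T(4), 2 = T(8), 3 = T(10), 4 = T(2), 5 = T(6), 6 = T(7), 7 = T(3), 8 = T(1), 9 = T(5), 10 = T(9).
Hence T is surjective.
The image of T is {1, 2, 3, 4, 5, 6, 7, 8, 9, 10}, which has 10 elements.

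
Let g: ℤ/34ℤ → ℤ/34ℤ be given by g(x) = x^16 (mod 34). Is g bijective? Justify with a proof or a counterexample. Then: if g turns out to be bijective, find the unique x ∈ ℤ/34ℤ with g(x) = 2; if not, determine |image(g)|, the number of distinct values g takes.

g(1) = 1^16 = 1.
g(3): Repeated squaring mod 34: 3^1 ≡ 3, 3^2 ≡ 3² = 9, 3^4 ≡ 9² = 81 ≡ 13, 3^8 ≡ 13² = 169 ≡ 33, 3^16 ≡ 33² = 1089 ≡ 1. So 3^16 ≡ 1 (mod 34).
So g(1) = g(3) = 1 while 1 ≠ 3, hence g is not injective, hence not bijective.
Since g is not bijective, we determine |image(g)|. Computing x^16 mod 34 for each x (by repeated squaring, reducing mod 34 at every step), the values g(0), g(1), …, g(33) are: 0, 1, 18, 1, 18, 1, 18, 1, 18, 1, 18, 1, 18, 1, 18, 1, 18, 17, 18, 1, 18, 1, 18, 1, 18, 1, 18, 1, 18, 1, 18, 1, 18, 1.
The distinct values are {0, 1, 17, 18}; there are 4 of them.

4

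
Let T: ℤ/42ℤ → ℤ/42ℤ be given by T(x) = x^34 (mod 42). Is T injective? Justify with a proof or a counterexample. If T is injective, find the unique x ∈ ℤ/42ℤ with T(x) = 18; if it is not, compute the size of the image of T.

T(4): Repeated squaring mod 42: 4^1 ≡ 4, 4^2 ≡ 4² = 16, 4^4 ≡ 16² = 256 ≡ 4, 4^8 ≡ 4² = 16, 4^16 ≡ 16² = 256 ≡ 4, 4^32 ≡ 4² = 16. Since 34 = 32 + 2, 4^34 ≡ 16·16: 16·16 = 256 ≡ 4. So 4^34 ≡ 4 (mod 42).
T(10): Repeated squaring mod 42: 10^1 ≡ 10, 10^2 ≡ 10² = 100 ≡ 16, 10^4 ≡ 16² = 256 ≡ 4, 10^8 ≡ 4² = 16, 10^16 ≡ 16² = 256 ≡ 4, 10^32 ≡ 4² = 16. Since 34 = 32 + 2, 10^34 ≡ 16·16: 16·16 = 256 ≡ 4. So 10^34 ≡ 4 (mod 42).
So T(4) = T(10) = 4 while 4 ≠ 10, hence T is not injective.
Since T is not injective, we determine |image(T)|. Computing x^34 mod 42 for each x (by repeated squaring, reducing mod 42 at every step), the values T(0), T(1), …, T(41) are: 0, 1, 16, 39, 4, 37, 36, 7, 22, 9, 4, 25, 30, 1, 28, 15, 16, 25, 18, 37, 22, 21, 22, 37, 18, 25, 16, 15, 28, 1, 30, 25, 4, 9, 22, 7, 36, 37, 4, 39, 16, 1.
The distinct values are {0, 1, 4, 7, 9, 15, 16, 18, 21, 22, 25, 28, 30, 36, 37, 39}; there are 16 of them.

16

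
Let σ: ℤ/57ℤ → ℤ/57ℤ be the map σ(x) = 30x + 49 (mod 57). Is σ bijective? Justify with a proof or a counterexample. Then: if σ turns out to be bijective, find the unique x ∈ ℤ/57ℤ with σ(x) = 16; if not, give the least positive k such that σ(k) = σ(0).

19

We have gcd(30, 57) = 3 > 1. Taking x_1 = 0 and x_2 = 19: σ(0) = 49 and σ(19) = 30·19 + 49 = 619 ≡ 49 (mod 57).
So σ(0) = σ(19) while 0 ≠ 19, so σ is not injective, hence not bijective.
Since σ is not bijective, we find the least positive k with σ(k) = σ(0): this means 30k ≡ 0 (mod 57), i.e. 57 ∣ 30k. Since gcd(30, 57) = 3, dividing through by 3 this holds exactly when 19 ∣ 10k, and as gcd(10, 19) = 1, exactly when 19 ∣ k.
The smallest positive such k is 19.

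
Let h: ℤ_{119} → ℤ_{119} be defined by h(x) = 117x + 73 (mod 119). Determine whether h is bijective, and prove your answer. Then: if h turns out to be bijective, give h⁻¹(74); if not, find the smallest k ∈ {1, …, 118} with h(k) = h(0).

59

Suppose h(a) = h(b) in ℤ_{119}. Then 117a + 73 ≡ 117b + 73 (mod 119), thus 117(a − b) ≡ 0 (mod 119).
Since gcd(117, 119) = 1, 117 is invertible modulo 119, so a − b ≡ 0 (mod 119), i.e. a = b.
We now compute 117⁻¹ mod 119 explicitly. Euclid's algorithm: 119 = 1·117 + 2, 117 = 58·2 + 1; back-substituting gives 1 = 59·117 − 58·119, so 117⁻¹ ≡ 59 (mod 119).
Then y ↦ 59(y − 73) is a two-sided inverse to h, so every y ∈ ℤ_{119} has a preimage.
Thus h is bijective.
Since h is bijective, we find h⁻¹(74): we need 117x ≡ 74 − 73 ≡ 1 (mod 119). Using 117⁻¹ = 59: x ≡ 59·1 = 59, so x = 59.
Check: h(59) = 117·59 + 73 = 6976 = 58·119 + 74 ≡ 74 (mod 119).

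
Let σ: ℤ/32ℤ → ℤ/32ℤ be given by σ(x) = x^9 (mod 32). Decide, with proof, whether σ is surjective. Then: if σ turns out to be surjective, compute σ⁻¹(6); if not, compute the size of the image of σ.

σ(0) = 0^9 = 0.
σ(2): Repeated squaring mod 32: 2^1 ≡ 2, 2^2 ≡ 2² = 4, 2^4 ≡ 4² = 16, 2^8 ≡ 16² = 256 ≡ 0. Since 9 = 8 + 1, 2^9 ≡ 0·2: 0·2 = 0. So 2^9 ≡ 0 (mod 32).
So σ(0) = σ(2) = 0 while 0 ≠ 2, so σ is not injective.
A non-injective map from the 32-element set ℤ/32ℤ to itself takes at most 31 distinct values, so it cannot be surjective. Thus σ is not surjective.
Since σ is not surjective, we determine |image(σ)|. Computing x^9 mod 32 for each x (by repeated squaring, reducing mod 32 at every step), the values σ(0), σ(1), …, σ(31) are: 0, 1, 0, 3, 0, 5, 0, 7, 0, 9, 0, 11, 0, 13, 0, 15, 0, 17, 0, 19, 0, 21, 0, 23, 0, 25, 0, 27, 0, 29, 0, 31.
The distinct values are {0, 1, 3, 5, 7, 9, 11, 13, 15, 17, 19, 21, 23, 25, 27, 29, 31}; there are 17 of them.

17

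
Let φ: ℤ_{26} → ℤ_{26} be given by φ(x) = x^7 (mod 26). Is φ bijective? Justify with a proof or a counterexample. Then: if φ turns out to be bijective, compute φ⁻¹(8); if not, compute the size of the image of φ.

18

Computing x^7 mod 26 for each x (by repeated squaring, reducing mod 26 at every step), the values φ(0), φ(1), …, φ(25) are: 0, 1, 24, 3, 4, 21, 20, 19, 18, 9, 10, 15, 12, 13, 14, 11, 16, 17, 8, 7, 6, 5, 22, 23, 2, 25.
Every element of ℤ_{26} appears exactly once in this list, so φ is a bijection, and in particular bijective.
Since φ is bijective, we read off the preimage of 8 from the same table: φ(18) = 8, so φ⁻¹(8) = 18.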